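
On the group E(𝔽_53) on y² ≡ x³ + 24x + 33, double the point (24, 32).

tangent at (24, 32): λ = (3·24² + 24)/(2·32) ≡ 3/11. 11⁻¹ ≡ 29 (mod 53) since 11·29 = 319 ≡ 1, so λ ≡ 3·29 ≡ 34.
  x = λ² - 24 - 24 = 1156 - 48 ≡ 48; y = λ·(24 - 48) - 32 ≡ 0. → (48, 0)

(48, 0)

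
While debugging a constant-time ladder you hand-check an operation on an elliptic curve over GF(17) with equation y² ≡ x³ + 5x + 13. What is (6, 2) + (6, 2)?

tangent at (6, 2): λ = (3·6² + 5)/(2·2) ≡ 11/4. 4⁻¹ ≡ 13 (mod 17) since 4·13 = 52 ≡ 1, so λ ≡ 11·13 ≡ 7.
  x = λ² - 6 - 6 = 49 - 12 ≡ 3; y = λ·(6 - 3) - 2 ≡ 2. → (3, 2)

(3, 2)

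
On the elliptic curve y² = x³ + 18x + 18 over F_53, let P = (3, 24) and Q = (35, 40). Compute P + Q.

(3, 24) + (35, 40). λ = (40 - 24)/(35 - 3) ≡ 16/32 mod 53. 32⁻¹ ≡ 5 (mod 53) since 32·5 = 160 ≡ 1, so λ ≡ 27.
  x = λ² - 3 - 35 = 729 - 38 ≡ 2; y = λ·(3 - 2) - 24 ≡ 3. → (2, 3)

(2, 3)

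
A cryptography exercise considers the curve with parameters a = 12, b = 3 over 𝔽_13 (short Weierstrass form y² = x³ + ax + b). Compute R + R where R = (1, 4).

(7, 1)

tangent at (1, 4): λ = (3·1² + 12)/(2·4) ≡ 2/8. 8⁻¹ ≡ 5 (mod 13) since 8·5 = 40 ≡ 1, so λ ≡ 2·5 ≡ 10.
  x = λ² - 1 - 1 = 100 - 2 ≡ 7; y = λ·(1 - 7) - 4 ≡ 1. → (7, 1)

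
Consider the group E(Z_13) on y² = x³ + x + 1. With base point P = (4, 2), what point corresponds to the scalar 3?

Repeated addition: build up to 3P.
2P: tangent at (4, 2): λ = (3·4² + 1)/(2·2) ≡ 10/4. 4⁻¹ ≡ 10 (mod 13) since 4·10 = 40 ≡ 1, so λ ≡ 10·10 ≡ 9.
  x = λ² - 4 - 4 = 81 - 8 ≡ 8; y = λ·(4 - 8) - 2 ≡ 1. → (8, 1)
3P: (8, 1) + (4, 2). λ = (2 - 1)/(4 - 8) ≡ 1/9 mod 13. 9⁻¹ ≡ 3 (mod 13), so λ ≡ 3.
  x = λ² - 8 - 4 = 9 - 12 ≡ 10; y = λ·(8 - 10) - 1 ≡ 6. → (10, 6)

(10, 6)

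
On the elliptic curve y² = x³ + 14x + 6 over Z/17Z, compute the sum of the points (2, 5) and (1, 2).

(6, 0)

(2, 5) + (1, 2). λ = (2 - 5)/(1 - 2) ≡ 14/16 mod 17. 16⁻¹ ≡ 16 (mod 17), so λ ≡ 3.
  x = λ² - 2 - 1 = 9 - 3 ≡ 6; y = λ·(2 - 6) - 5 ≡ 0. → (6, 0)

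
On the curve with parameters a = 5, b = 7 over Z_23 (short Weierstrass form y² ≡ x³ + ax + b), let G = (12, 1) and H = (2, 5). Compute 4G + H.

(6, 0)

First 4G:
Double-and-add on 4 = (100)₂. Start with G = (12, 1) for the leading 1-bit.
double: tangent at (12, 1): λ = (3·12² + 5)/(2·1) ≡ 0/2. 2⁻¹ ≡ 12 (mod 23), so λ ≡ 0·12 ≡ 0.
  x = λ² - 12 - 12 = 0 - 24 ≡ 22; y = λ·(12 - 22) - 1 ≡ 22. → (22, 22)
double: tangent at (22, 22): λ = (3·22² + 5)/(2·22) ≡ 8/21. 21⁻¹ ≡ 11 (mod 23) since 21·11 = 231 ≡ 1, so λ ≡ 8·11 ≡ 19.
  x = λ² - 22 - 22 = 361 - 44 ≡ 18; y = λ·(22 - 18) - 22 ≡ 8. → (18, 8)
4G = (18, 8).
Finally 4G + H:
(18, 8) + (2, 5). λ = (5 - 8)/(2 - 18) ≡ 20/7 mod 23. 7⁻¹ ≡ 10 (mod 23) since 7·10 = 70 ≡ 1, so λ ≡ 16.
  x = λ² - 18 - 2 = 256 - 20 ≡ 6; y = λ·(18 - 6) - 8 ≡ 0. → (6, 0)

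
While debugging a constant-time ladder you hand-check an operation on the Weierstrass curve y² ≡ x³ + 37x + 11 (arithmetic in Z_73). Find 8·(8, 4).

(65, 58)

Write G = (8, 4).
Repeated addition: build up to 8G.
2G: tangent at (8, 4): λ = (3·8² + 37)/(2·4) ≡ 10/8. 8⁻¹ ≡ 64 (mod 73) since 8·64 = 512 ≡ 1, so λ ≡ 10·64 ≡ 56.
  x = λ² - 8 - 8 = 3136 - 16 ≡ 54; y = λ·(8 - 54) - 4 ≡ 48. → (54, 48)
3G: (54, 48) + (8, 4). λ = (4 - 48)/(8 - 54) ≡ 29/27 mod 73. 27⁻¹ ≡ 46 (mod 73), so λ ≡ 20.
  x = λ² - 54 - 8 = 400 - 62 ≡ 46; y = λ·(54 - 46) - 48 ≡ 39. → (46, 39)
4G: (46, 39) + (8, 4). λ = (4 - 39)/(8 - 46) ≡ 38/35 mod 73. 35⁻¹ ≡ 48 (mod 73), so λ ≡ 72.
  x = λ² - 46 - 8 = 5184 - 54 ≡ 20; y = λ·(46 - 20) - 39 ≡ 8. → (20, 8)
5G: (20, 8) + (8, 4). λ = (4 - 8)/(8 - 20) ≡ 69/61 mod 73. 61⁻¹ ≡ 6 (mod 73) since 61·6 = 366 ≡ 1, so λ ≡ 49.
  x = λ² - 20 - 8 = 2401 - 28 ≡ 37; y = λ·(20 - 37) - 8 ≡ 35. → (37, 35)
6G: (37, 35) + (8, 4). λ = (4 - 35)/(8 - 37) ≡ 42/44 mod 73. 44⁻¹ ≡ 5 (mod 73), so λ ≡ 64.
  x = λ² - 37 - 8 = 4096 - 45 ≡ 36; y = λ·(37 - 36) - 35 ≡ 29. → (36, 29)
7G: (36, 29) + (8, 4). λ = (4 - 29)/(8 - 36) ≡ 48/45 mod 73. 45⁻¹ ≡ 13 (mod 73), so λ ≡ 40.
  x = λ² - 36 - 8 = 1600 - 44 ≡ 23; y = λ·(36 - 23) - 29 ≡ 53. → (23, 53)
8G: (23, 53) + (8, 4). λ = (4 - 53)/(8 - 23) ≡ 24/58 mod 73. 58⁻¹ ≡ 34 (mod 73), so λ ≡ 13.
  x = λ² - 23 - 8 = 169 - 31 ≡ 65; y = λ·(23 - 65) - 53 ≡ 58. → (65, 58)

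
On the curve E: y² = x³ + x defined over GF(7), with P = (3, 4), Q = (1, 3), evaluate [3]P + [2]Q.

(3, 3)

First 3P:
Repeated addition: build up to 3P.
2P: tangent at (3, 4): λ = (3·3² + 1)/(2·4) ≡ 0/1. 1⁻¹ ≡ 1 (mod 7) since 1·1 = 1 ≡ 1, so λ ≡ 0·1 ≡ 0.
  x = λ² - 3 - 3 = 0 - 6 ≡ 1; y = λ·(3 - 1) - 4 ≡ 3. → (1, 3)
3P: (1, 3) + (3, 4). λ = (4 - 3)/(3 - 1) ≡ 1/2 mod 7. 2⁻¹ ≡ 4 (mod 7) since 2·4 = 8 ≡ 1, so λ ≡ 4.
  x = λ² - 1 - 3 = 16 - 4 ≡ 5; y = λ·(1 - 5) - 3 ≡ 2. → (5, 2)
3P = (5, 2).
Next 2Q:
Repeated addition: build up to 2Q.
2Q: tangent at (1, 3): λ = (3·1² + 1)/(2·3) ≡ 4/6. 6⁻¹ ≡ 6 (mod 7) since 6·6 = 36 ≡ 1, so λ ≡ 4·6 ≡ 3.
  x = λ² - 1 - 1 = 9 - 2 ≡ 0; y = λ·(1 - 0) - 3 ≡ 0. → (0, 0)
2Q = (0, 0).
Finally 3P + 2Q:
(5, 2) + (0, 0). λ = (0 - 2)/(0 - 5) ≡ 5/2 mod 7. 2⁻¹ ≡ 4 (mod 7), so λ ≡ 6.
  x = λ² - 5 - 0 = 36 - 5 ≡ 3; y = λ·(5 - 3) - 2 ≡ 3. → (3, 3)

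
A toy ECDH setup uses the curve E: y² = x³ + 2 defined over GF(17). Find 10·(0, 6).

(0, 6)

Write P = (0, 6).
Double-and-add on 10 = (1010)₂. Start with P = (0, 6) for the leading 1-bit.
double: tangent at (0, 6): λ = (3·0² + 0)/(2·6) ≡ 0/12. 12⁻¹ ≡ 10 (mod 17), so λ ≡ 0·10 ≡ 0.
  x = λ² - 0 - 0 = 0 - 0 ≡ 0; y = λ·(0 - 0) - 6 ≡ 11. → (0, 11)
double: tangent at (0, 11): λ = (3·0² + 0)/(2·11) ≡ 0/5. 5⁻¹ ≡ 7 (mod 17), so λ ≡ 0·7 ≡ 0.
  x = λ² - 0 - 0 = 0 - 0 ≡ 0; y = λ·(0 - 0) - 11 ≡ 6. → (0, 6)
add P: tangent at (0, 6): λ = (3·0² + 0)/(2·6) ≡ 0/12. 12⁻¹ ≡ 10 (mod 17), so λ ≡ 0·10 ≡ 0.
  x = λ² - 0 - 0 = 0 - 0 ≡ 0; y = λ·(0 - 0) - 6 ≡ 11. → (0, 11)
double: tangent at (0, 11): λ = (3·0² + 0)/(2·11) ≡ 0/5. 5⁻¹ ≡ 7 (mod 17), so λ ≡ 0·7 ≡ 0.
  x = λ² - 0 - 0 = 0 - 0 ≡ 0; y = λ·(0 - 0) - 11 ≡ 6. → (0, 6)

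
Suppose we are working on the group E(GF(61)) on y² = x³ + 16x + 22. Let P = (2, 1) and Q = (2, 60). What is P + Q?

O

The two points share x = 2 and their y-coordinates satisfy 1 + 60 ≡ 0 (mod 61), so they are inverses. Their sum is the point at infinity.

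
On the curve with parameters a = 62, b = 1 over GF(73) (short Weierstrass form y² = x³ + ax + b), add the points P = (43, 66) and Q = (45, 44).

(43, 66) + (45, 44). λ = (44 - 66)/(45 - 43) ≡ 51/2 mod 73. 2⁻¹ ≡ 37 (mod 73) since 2·37 = 74 ≡ 1, so λ ≡ 62.
  x = λ² - 43 - 45 = 3844 - 88 ≡ 33; y = λ·(43 - 33) - 66 ≡ 43. → (33, 43)

(33, 43)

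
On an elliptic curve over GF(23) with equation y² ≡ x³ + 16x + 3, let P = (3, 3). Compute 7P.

(17, 17)

Double-and-add on 7 = (111)₂. Start with P = (3, 3) for the leading 1-bit.
double: tangent at (3, 3): λ = (3·3² + 16)/(2·3) ≡ 20/6. 6⁻¹ ≡ 4 (mod 23), so λ ≡ 20·4 ≡ 11.
  x = λ² - 3 - 3 = 121 - 6 ≡ 0; y = λ·(3 - 0) - 3 ≡ 7. → (0, 7)
add P: (0, 7) + (3, 3). λ = (3 - 7)/(3 - 0) ≡ 19/3 mod 23. 3⁻¹ ≡ 8 (mod 23), so λ ≡ 14.
  x = λ² - 0 - 3 = 196 - 3 ≡ 9; y = λ·(0 - 9) - 7 ≡ 5. → (9, 5)
double: tangent at (9, 5): λ = (3·9² + 16)/(2·5) ≡ 6/10. 10⁻¹ ≡ 7 (mod 23), so λ ≡ 6·7 ≡ 19.
  x = λ² - 9 - 9 = 361 - 18 ≡ 21; y = λ·(9 - 21) - 5 ≡ 20. → (21, 20)
add P: (21, 20) + (3, 3). λ = (3 - 20)/(3 - 21) ≡ 6/5 mod 23. 5⁻¹ ≡ 14 (mod 23), so λ ≡ 15.
  x = λ² - 21 - 3 = 225 - 24 ≡ 17; y = λ·(21 - 17) - 20 ≡ 17. → (17, 17)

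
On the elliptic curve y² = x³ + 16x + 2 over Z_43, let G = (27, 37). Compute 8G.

Repeated addition: build up to 8G.
2G: tangent at (27, 37): λ = (3·27² + 16)/(2·37) ≡ 10/31. 31⁻¹ ≡ 25 (mod 43) since 31·25 = 775 ≡ 1, so λ ≡ 10·25 ≡ 35.
  x = λ² - 27 - 27 = 1225 - 54 ≡ 10; y = λ·(27 - 10) - 37 ≡ 42. → (10, 42)
3G: (10, 42) + (27, 37). λ = (37 - 42)/(27 - 10) ≡ 38/17 mod 43. 17⁻¹ ≡ 38 (mod 43) since 17·38 = 646 ≡ 1, so λ ≡ 25.
  x = λ² - 10 - 27 = 625 - 37 ≡ 29; y = λ·(10 - 29) - 42 ≡ 42. → (29, 42)
4G: (29, 42) + (27, 37). λ = (37 - 42)/(27 - 29) ≡ 38/41 mod 43. 41⁻¹ ≡ 21 (mod 43), so λ ≡ 24.
  x = λ² - 29 - 27 = 576 - 56 ≡ 4; y = λ·(29 - 4) - 42 ≡ 42. → (4, 42)
5G: (4, 42) + (27, 37). λ = (37 - 42)/(27 - 4) ≡ 38/23 mod 43. 23⁻¹ ≡ 15 (mod 43), so λ ≡ 11.
  x = λ² - 4 - 27 = 121 - 31 ≡ 4; y = λ·(4 - 4) - 42 ≡ 1. → (4, 1)
6G: (4, 1) + (27, 37). λ = (37 - 1)/(27 - 4) ≡ 36/23 mod 43. 23⁻¹ ≡ 15 (mod 43), so λ ≡ 24.
  x = λ² - 4 - 27 = 576 - 31 ≡ 29; y = λ·(4 - 29) - 1 ≡ 1. → (29, 1)
7G: (29, 1) + (27, 37). λ = (37 - 1)/(27 - 29) ≡ 36/41 mod 43. 41⁻¹ ≡ 21 (mod 43), so λ ≡ 25.
  x = λ² - 29 - 27 = 625 - 56 ≡ 10; y = λ·(29 - 10) - 1 ≡ 1. → (10, 1)
8G: (10, 1) + (27, 37). λ = (37 - 1)/(27 - 10) ≡ 36/17 mod 43. 17⁻¹ ≡ 38 (mod 43) since 17·38 = 646 ≡ 1, so λ ≡ 35.
  x = λ² - 10 - 27 = 1225 - 37 ≡ 27; y = λ·(10 - 27) - 1 ≡ 6. → (27, 6)

(27, 6)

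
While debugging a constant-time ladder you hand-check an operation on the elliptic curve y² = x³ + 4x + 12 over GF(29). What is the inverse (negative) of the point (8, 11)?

-(8, 11) = (8, -11 mod 29) = (8, 18).

(8, 18)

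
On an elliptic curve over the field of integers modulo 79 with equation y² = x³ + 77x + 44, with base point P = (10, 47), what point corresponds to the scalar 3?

(56, 57)

Repeated addition: build up to 3P.
2P: tangent at (10, 47): λ = (3·10² + 77)/(2·47) ≡ 61/15. 15⁻¹ ≡ 58 (mod 79) since 15·58 = 870 ≡ 1, so λ ≡ 61·58 ≡ 62.
  x = λ² - 10 - 10 = 3844 - 20 ≡ 32; y = λ·(10 - 32) - 47 ≡ 11. → (32, 11)
3P: (32, 11) + (10, 47). λ = (47 - 11)/(10 - 32) ≡ 36/57 mod 79. 57⁻¹ ≡ 61 (mod 79), so λ ≡ 63.
  x = λ² - 32 - 10 = 3969 - 42 ≡ 56; y = λ·(32 - 56) - 11 ≡ 57. → (56, 57)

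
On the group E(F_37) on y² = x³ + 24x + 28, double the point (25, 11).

tangent at (25, 11): λ = (3·25² + 24)/(2·11) ≡ 12/22. 22⁻¹ ≡ 32 (mod 37) since 22·32 = 704 ≡ 1, so λ ≡ 12·32 ≡ 14.
  x = λ² - 25 - 25 = 196 - 50 ≡ 35; y = λ·(25 - 35) - 11 ≡ 34. → (35, 34)

(35, 34)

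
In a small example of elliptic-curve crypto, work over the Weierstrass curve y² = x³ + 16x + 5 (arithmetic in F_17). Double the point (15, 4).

tangent at (15, 4): λ = (3·15² + 16)/(2·4) ≡ 11/8. 8⁻¹ ≡ 15 (mod 17) since 8·15 = 120 ≡ 1, so λ ≡ 11·15 ≡ 12.
  x = λ² - 15 - 15 = 144 - 30 ≡ 12; y = λ·(15 - 12) - 4 ≡ 15. → (12, 15)

(12, 15)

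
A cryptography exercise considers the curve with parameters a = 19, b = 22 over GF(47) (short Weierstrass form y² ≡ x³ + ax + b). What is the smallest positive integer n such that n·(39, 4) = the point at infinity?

2P: tangent at (39, 4): λ = (3·39² + 19)/(2·4) ≡ 23/8. 8⁻¹ ≡ 6 (mod 47) since 8·6 = 48 ≡ 1, so λ ≡ 23·6 ≡ 44.
  x = λ² - 39 - 39 = 1936 - 78 ≡ 25; y = λ·(39 - 25) - 4 ≡ 1. → (25, 1)
3P: (25, 1) + (39, 4). λ = (4 - 1)/(39 - 25) ≡ 3/14 mod 47. 14⁻¹ ≡ 37 (mod 47), so λ ≡ 17.
  x = λ² - 25 - 39 = 289 - 64 ≡ 37; y = λ·(25 - 37) - 1 ≡ 30. → (37, 30)
4P: (37, 30) + (39, 4). λ = (4 - 30)/(39 - 37) ≡ 21/2 mod 47. 2⁻¹ ≡ 24 (mod 47) since 2·24 = 48 ≡ 1, so λ ≡ 34.
  x = λ² - 37 - 39 = 1156 - 76 ≡ 46; y = λ·(37 - 46) - 30 ≡ 40. → (46, 40)
5P: (46, 40) + (39, 4). λ = (4 - 40)/(39 - 46) ≡ 11/40 mod 47. 40⁻¹ ≡ 20 (mod 47), so λ ≡ 32.
  x = λ² - 46 - 39 = 1024 - 85 ≡ 46; y = λ·(46 - 46) - 40 ≡ 7. → (46, 7)
6P: (46, 7) + (39, 4). λ = (4 - 7)/(39 - 46) ≡ 44/40 mod 47. 40⁻¹ ≡ 20 (mod 47) since 40·20 = 800 ≡ 1, so λ ≡ 34.
  x = λ² - 46 - 39 = 1156 - 85 ≡ 37; y = λ·(46 - 37) - 7 ≡ 17. → (37, 17)
7P: (37, 17) + (39, 4). λ = (4 - 17)/(39 - 37) ≡ 34/2 mod 47. 2⁻¹ ≡ 24 (mod 47), so λ ≡ 17.
  x = λ² - 37 - 39 = 289 - 76 ≡ 25; y = λ·(37 - 25) - 17 ≡ 46. → (25, 46)
8P: (25, 46) + (39, 4). λ = (4 - 46)/(39 - 25) ≡ 5/14 mod 47. 14⁻¹ ≡ 37 (mod 47), so λ ≡ 44.
  x = λ² - 25 - 39 = 1936 - 64 ≡ 39; y = λ·(25 - 39) - 46 ≡ 43. → (39, 43)
9P: (39, 43) + (39, 4): same x and y₁ ≡ -y₂, so the sum is the point at infinity.
9P = the point at infinity, so the order is 9.

9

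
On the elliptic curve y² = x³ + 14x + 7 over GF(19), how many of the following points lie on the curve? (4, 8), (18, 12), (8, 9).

(4, 8): 8² ≡ 7, rhs ≡ 13 → off.
(18, 12): 12² ≡ 11, rhs ≡ 11 → on.
(8, 9): 9² ≡ 5, rhs ≡ 4 → off.

1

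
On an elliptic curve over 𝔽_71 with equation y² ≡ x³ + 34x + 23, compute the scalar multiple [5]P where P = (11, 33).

Double-and-add on 5 = (101)₂. Start with P = (11, 33) for the leading 1-bit.
double: tangent at (11, 33): λ = (3·11² + 34)/(2·33) ≡ 42/66. 66⁻¹ ≡ 14 (mod 71) since 66·14 = 924 ≡ 1, so λ ≡ 42·14 ≡ 20.
  x = λ² - 11 - 11 = 400 - 22 ≡ 23; y = λ·(11 - 23) - 33 ≡ 11. → (23, 11)
double: tangent at (23, 11): λ = (3·23² + 34)/(2·11) ≡ 59/22. 22⁻¹ ≡ 42 (mod 71) since 22·42 = 924 ≡ 1, so λ ≡ 59·42 ≡ 64.
  x = λ² - 23 - 23 = 4096 - 46 ≡ 3; y = λ·(23 - 3) - 11 ≡ 62. → (3, 62)
add P: (3, 62) + (11, 33). λ = (33 - 62)/(11 - 3) ≡ 42/8 mod 71. 8⁻¹ ≡ 9 (mod 71), so λ ≡ 23.
  x = λ² - 3 - 11 = 529 - 14 ≡ 18; y = λ·(3 - 18) - 62 ≡ 19. → (18, 19)

(18, 19)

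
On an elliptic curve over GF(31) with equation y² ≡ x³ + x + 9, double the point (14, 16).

tangent at (14, 16): λ = (3·14² + 1)/(2·16) ≡ 0/1. 1⁻¹ ≡ 1 (mod 31) since 1·1 = 1 ≡ 1, so λ ≡ 0·1 ≡ 0.
  x = λ² - 14 - 14 = 0 - 28 ≡ 3; y = λ·(14 - 3) - 16 ≡ 15. → (3, 15)

(3, 15)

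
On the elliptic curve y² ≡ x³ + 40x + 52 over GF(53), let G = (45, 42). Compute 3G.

(50, 8)

Repeated addition: build up to 3G.
2G: tangent at (45, 42): λ = (3·45² + 40)/(2·42) ≡ 20/31. 31⁻¹ ≡ 12 (mod 53) since 31·12 = 372 ≡ 1, so λ ≡ 20·12 ≡ 28.
  x = λ² - 45 - 45 = 784 - 90 ≡ 5; y = λ·(45 - 5) - 42 ≡ 18. → (5, 18)
3G: (5, 18) + (45, 42). λ = (42 - 18)/(45 - 5) ≡ 24/40 mod 53. 40⁻¹ ≡ 4 (mod 53) since 40·4 = 160 ≡ 1, so λ ≡ 43.
  x = λ² - 5 - 45 = 1849 - 50 ≡ 50; y = λ·(5 - 50) - 18 ≡ 8. → (50, 8)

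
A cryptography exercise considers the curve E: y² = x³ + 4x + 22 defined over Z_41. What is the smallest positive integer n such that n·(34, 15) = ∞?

9

2P: tangent at (34, 15): λ = (3·34² + 4)/(2·15) ≡ 28/30. 30⁻¹ ≡ 26 (mod 41) since 30·26 = 780 ≡ 1, so λ ≡ 28·26 ≡ 31.
  x = λ² - 34 - 34 = 961 - 68 ≡ 32; y = λ·(34 - 32) - 15 ≡ 6. → (32, 6)
3P: (32, 6) + (34, 15). λ = (15 - 6)/(34 - 32) ≡ 9/2 mod 41. 2⁻¹ ≡ 21 (mod 41) since 2·21 = 42 ≡ 1, so λ ≡ 25.
  x = λ² - 32 - 34 = 625 - 66 ≡ 26; y = λ·(32 - 26) - 6 ≡ 21. → (26, 21)
4P: (26, 21) + (34, 15). λ = (15 - 21)/(34 - 26) ≡ 35/8 mod 41. 8⁻¹ ≡ 36 (mod 41) since 8·36 = 288 ≡ 1, so λ ≡ 30.
  x = λ² - 26 - 34 = 900 - 60 ≡ 20; y = λ·(26 - 20) - 21 ≡ 36. → (20, 36)
5P: (20, 36) + (34, 15). λ = (15 - 36)/(34 - 20) ≡ 20/14 mod 41. 14⁻¹ ≡ 3 (mod 41) since 14·3 = 42 ≡ 1, so λ ≡ 19.
  x = λ² - 20 - 34 = 361 - 54 ≡ 20; y = λ·(20 - 20) - 36 ≡ 5. → (20, 5)
6P: (20, 5) + (34, 15). λ = (15 - 5)/(34 - 20) ≡ 10/14 mod 41. 14⁻¹ ≡ 3 (mod 41) since 14·3 = 42 ≡ 1, so λ ≡ 30.
  x = λ² - 20 - 34 = 900 - 54 ≡ 26; y = λ·(20 - 26) - 5 ≡ 20. → (26, 20)
7P: (26, 20) + (34, 15). λ = (15 - 20)/(34 - 26) ≡ 36/8 mod 41. 8⁻¹ ≡ 36 (mod 41), so λ ≡ 25.
  x = λ² - 26 - 34 = 625 - 60 ≡ 32; y = λ·(26 - 32) - 20 ≡ 35. → (32, 35)
8P: (32, 35) + (34, 15). λ = (15 - 35)/(34 - 32) ≡ 21/2 mod 41. 2⁻¹ ≡ 21 (mod 41) since 2·21 = 42 ≡ 1, so λ ≡ 31.
  x = λ² - 32 - 34 = 961 - 66 ≡ 34; y = λ·(32 - 34) - 35 ≡ 26. → (34, 26)
9P: (34, 26) + (34, 15): same x and y₁ ≡ -y₂, so the sum is ∞.
9P = ∞, so the order is 9.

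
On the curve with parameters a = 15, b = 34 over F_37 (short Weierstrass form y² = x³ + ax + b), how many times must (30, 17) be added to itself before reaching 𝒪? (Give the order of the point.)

10

2P: tangent at (30, 17): λ = (3·30² + 15)/(2·17) ≡ 14/34. 34⁻¹ ≡ 12 (mod 37) since 34·12 = 408 ≡ 1, so λ ≡ 14·12 ≡ 20.
  x = λ² - 30 - 30 = 400 - 60 ≡ 7; y = λ·(30 - 7) - 17 ≡ 36. → (7, 36)
3P: (7, 36) + (30, 17). λ = (17 - 36)/(30 - 7) ≡ 18/23 mod 37. 23⁻¹ ≡ 29 (mod 37), so λ ≡ 4.
  x = λ² - 7 - 30 = 16 - 37 ≡ 16; y = λ·(7 - 16) - 36 ≡ 2. → (16, 2)
4P: (16, 2) + (30, 17). λ = (17 - 2)/(30 - 16) ≡ 15/14 mod 37. 14⁻¹ ≡ 8 (mod 37) since 14·8 = 112 ≡ 1, so λ ≡ 9.
  x = λ² - 16 - 30 = 81 - 46 ≡ 35; y = λ·(16 - 35) - 2 ≡ 12. → (35, 12)
5P: (35, 12) + (30, 17). λ = (17 - 12)/(30 - 35) ≡ 5/32 mod 37. 32⁻¹ ≡ 22 (mod 37), so λ ≡ 36.
  x = λ² - 35 - 30 = 1296 - 65 ≡ 10; y = λ·(35 - 10) - 12 ≡ 0. → (10, 0)
6P: (10, 0) + (30, 17). λ = (17 - 0)/(30 - 10) ≡ 17/20 mod 37. 20⁻¹ ≡ 13 (mod 37) since 20·13 = 260 ≡ 1, so λ ≡ 36.
  x = λ² - 10 - 30 = 1296 - 40 ≡ 35; y = λ·(10 - 35) - 0 ≡ 25. → (35, 25)
7P: (35, 25) + (30, 17). λ = (17 - 25)/(30 - 35) ≡ 29/32 mod 37. 32⁻¹ ≡ 22 (mod 37), so λ ≡ 9.
  x = λ² - 35 - 30 = 81 - 65 ≡ 16; y = λ·(35 - 16) - 25 ≡ 35. → (16, 35)
8P: (16, 35) + (30, 17). λ = (17 - 35)/(30 - 16) ≡ 19/14 mod 37. 14⁻¹ ≡ 8 (mod 37) since 14·8 = 112 ≡ 1, so λ ≡ 4.
  x = λ² - 16 - 30 = 16 - 46 ≡ 7; y = λ·(16 - 7) - 35 ≡ 1. → (7, 1)
9P: (7, 1) + (30, 17). λ = (17 - 1)/(30 - 7) ≡ 16/23 mod 37. 23⁻¹ ≡ 29 (mod 37), so λ ≡ 20.
  x = λ² - 7 - 30 = 400 - 37 ≡ 30; y = λ·(7 - 30) - 1 ≡ 20. → (30, 20)
10P: (30, 20) + (30, 17): same x and y₁ ≡ -y₂, so the sum is 𝒪.
10P = 𝒪, so the order is 10.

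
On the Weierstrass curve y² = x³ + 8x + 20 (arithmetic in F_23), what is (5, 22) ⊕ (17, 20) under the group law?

(5, 22) + (17, 20). λ = (20 - 22)/(17 - 5) ≡ 21/12 mod 23. 12⁻¹ ≡ 2 (mod 23), so λ ≡ 19.
  x = λ² - 5 - 17 = 361 - 22 ≡ 17; y = λ·(5 - 17) - 22 ≡ 3. → (17, 3)

(17, 3)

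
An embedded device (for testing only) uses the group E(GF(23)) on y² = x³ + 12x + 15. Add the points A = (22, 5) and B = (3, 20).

(22, 5) + (3, 20). λ = (20 - 5)/(3 - 22) ≡ 15/4 mod 23. 4⁻¹ ≡ 6 (mod 23), so λ ≡ 21.
  x = λ² - 22 - 3 = 441 - 25 ≡ 2; y = λ·(22 - 2) - 5 ≡ 1. → (2, 1)

(2, 1)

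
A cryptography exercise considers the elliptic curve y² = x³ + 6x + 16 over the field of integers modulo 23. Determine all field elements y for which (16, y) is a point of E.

none

x³ + 6x + 16 = 4208 ≡ 22 (mod 23).
22 is a non-residue mod 23; no y exists.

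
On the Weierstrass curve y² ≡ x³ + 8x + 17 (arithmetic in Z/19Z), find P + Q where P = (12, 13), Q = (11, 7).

(12, 13) + (11, 7). λ = (7 - 13)/(11 - 12) ≡ 13/18 mod 19. 18⁻¹ ≡ 18 (mod 19) since 18·18 = 324 ≡ 1, so λ ≡ 6.
  x = λ² - 12 - 11 = 36 - 23 ≡ 13; y = λ·(12 - 13) - 13 ≡ 0. → (13, 0)

(13, 0)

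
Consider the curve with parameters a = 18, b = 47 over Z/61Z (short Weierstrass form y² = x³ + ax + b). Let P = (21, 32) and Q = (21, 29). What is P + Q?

O

The two points share x = 21 and their y-coordinates satisfy 32 + 29 ≡ 0 (mod 61), so they are inverses. Their sum is 𝒪.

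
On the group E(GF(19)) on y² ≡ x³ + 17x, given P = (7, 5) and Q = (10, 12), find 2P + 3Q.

First 2P:
Repeated addition: build up to 2P.
2P: tangent at (7, 5): λ = (3·7² + 17)/(2·5) ≡ 12/10. 10⁻¹ ≡ 2 (mod 19), so λ ≡ 12·2 ≡ 5.
  x = λ² - 7 - 7 = 25 - 14 ≡ 11; y = λ·(7 - 11) - 5 ≡ 13. → (11, 13)
2P = (11, 13).
Next 3Q:
Repeated addition: build up to 3Q.
2Q: tangent at (10, 12): λ = (3·10² + 17)/(2·12) ≡ 13/5. 5⁻¹ ≡ 4 (mod 19), so λ ≡ 13·4 ≡ 14.
  x = λ² - 10 - 10 = 196 - 20 ≡ 5; y = λ·(10 - 5) - 12 ≡ 1. → (5, 1)
3Q: (5, 1) + (10, 12). λ = (12 - 1)/(10 - 5) ≡ 11/5 mod 19. 5⁻¹ ≡ 4 (mod 19), so λ ≡ 6.
  x = λ² - 5 - 10 = 36 - 15 ≡ 2; y = λ·(5 - 2) - 1 ≡ 17. → (2, 17)
3Q = (2, 17).
Finally 2P + 3Q:
(11, 13) + (2, 17). λ = (17 - 13)/(2 - 11) ≡ 4/10 mod 19. 10⁻¹ ≡ 2 (mod 19) since 10·2 = 20 ≡ 1, so λ ≡ 8.
  x = λ² - 11 - 2 = 64 - 13 ≡ 13; y = λ·(11 - 13) - 13 ≡ 9. → (13, 9)

(13, 9)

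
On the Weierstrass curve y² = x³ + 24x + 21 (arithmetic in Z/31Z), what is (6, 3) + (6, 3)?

tangent at (6, 3): λ = (3·6² + 24)/(2·3) ≡ 8/6. 6⁻¹ ≡ 26 (mod 31), so λ ≡ 8·26 ≡ 22.
  x = λ² - 6 - 6 = 484 - 12 ≡ 7; y = λ·(6 - 7) - 3 ≡ 6. → (7, 6)

(7, 6)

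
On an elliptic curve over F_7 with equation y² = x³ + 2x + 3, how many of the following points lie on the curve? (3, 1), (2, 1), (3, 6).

3

(3, 1): 1² ≡ 1, rhs ≡ 1 → on.
(2, 1): 1² ≡ 1, rhs ≡ 1 → on.
(3, 6): 6² ≡ 1, rhs ≡ 1 → on.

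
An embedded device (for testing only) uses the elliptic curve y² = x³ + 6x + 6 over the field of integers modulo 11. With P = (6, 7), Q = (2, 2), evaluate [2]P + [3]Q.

(6, 7)

First 2P:
Repeated addition: build up to 2P.
2P: tangent at (6, 7): λ = (3·6² + 6)/(2·7) ≡ 4/3. 3⁻¹ ≡ 4 (mod 11), so λ ≡ 4·4 ≡ 5.
  x = λ² - 6 - 6 = 25 - 12 ≡ 2; y = λ·(6 - 2) - 7 ≡ 2. → (2, 2)
2P = (2, 2).
Next 3Q:
Repeated addition: build up to 3Q.
2Q: tangent at (2, 2): λ = (3·2² + 6)/(2·2) ≡ 7/4. 4⁻¹ ≡ 3 (mod 11), so λ ≡ 7·3 ≡ 10.
  x = λ² - 2 - 2 = 100 - 4 ≡ 8; y = λ·(2 - 8) - 2 ≡ 4. → (8, 4)
3Q: (8, 4) + (2, 2). λ = (2 - 4)/(2 - 8) ≡ 9/5 mod 11. 5⁻¹ ≡ 9 (mod 11), so λ ≡ 4.
  x = λ² - 8 - 2 = 16 - 10 ≡ 6; y = λ·(8 - 6) - 4 ≡ 4. → (6, 4)
3Q = (6, 4).
Finally 2P + 3Q:
(2, 2) + (6, 4). λ = (4 - 2)/(6 - 2) ≡ 2/4 mod 11. 4⁻¹ ≡ 3 (mod 11), so λ ≡ 6.
  x = λ² - 2 - 6 = 36 - 8 ≡ 6; y = λ·(2 - 6) - 2 ≡ 7. → (6, 7)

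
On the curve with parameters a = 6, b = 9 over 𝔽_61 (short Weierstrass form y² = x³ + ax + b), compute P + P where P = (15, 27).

tangent at (15, 27): λ = (3·15² + 6)/(2·27) ≡ 10/54. 54⁻¹ ≡ 26 (mod 61), so λ ≡ 10·26 ≡ 16.
  x = λ² - 15 - 15 = 256 - 30 ≡ 43; y = λ·(15 - 43) - 27 ≡ 13. → (43, 13)

(43, 13)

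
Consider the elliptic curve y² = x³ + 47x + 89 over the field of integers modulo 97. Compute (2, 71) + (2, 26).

The two points share x = 2 and their y-coordinates satisfy 71 + 26 ≡ 0 (mod 97), so they are inverses. Their sum is the point at infinity.

O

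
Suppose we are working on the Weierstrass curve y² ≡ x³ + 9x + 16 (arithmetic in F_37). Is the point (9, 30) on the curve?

yes

y² = 30² ≡ 12; x³ + 9x + 16 = 826 ≡ 12 (mod 37). 12 = 12.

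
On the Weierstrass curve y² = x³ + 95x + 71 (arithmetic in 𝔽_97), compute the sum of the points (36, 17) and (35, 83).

(17, 87)

(36, 17) + (35, 83). λ = (83 - 17)/(35 - 36) ≡ 66/96 mod 97. 96⁻¹ ≡ 96 (mod 97), so λ ≡ 31.
  x = λ² - 36 - 35 = 961 - 71 ≡ 17; y = λ·(36 - 17) - 17 ≡ 87. → (17, 87)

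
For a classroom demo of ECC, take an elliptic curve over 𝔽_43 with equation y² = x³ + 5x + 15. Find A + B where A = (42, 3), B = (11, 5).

(39, 19)

(42, 3) + (11, 5). λ = (5 - 3)/(11 - 42) ≡ 2/12 mod 43. 12⁻¹ ≡ 18 (mod 43) since 12·18 = 216 ≡ 1, so λ ≡ 36.
  x = λ² - 42 - 11 = 1296 - 53 ≡ 39; y = λ·(42 - 39) - 3 ≡ 19. → (39, 19)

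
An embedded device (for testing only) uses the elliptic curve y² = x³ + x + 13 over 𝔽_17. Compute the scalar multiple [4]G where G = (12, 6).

(13, 9)

Double-and-add on 4 = (100)₂. Start with G = (12, 6) for the leading 1-bit.
double: tangent at (12, 6): λ = (3·12² + 1)/(2·6) ≡ 8/12. 12⁻¹ ≡ 10 (mod 17) since 12·10 = 120 ≡ 1, so λ ≡ 8·10 ≡ 12.
  x = λ² - 12 - 12 = 144 - 24 ≡ 1; y = λ·(12 - 1) - 6 ≡ 7. → (1, 7)
double: tangent at (1, 7): λ = (3·1² + 1)/(2·7) ≡ 4/14. 14⁻¹ ≡ 11 (mod 17), so λ ≡ 4·11 ≡ 10.
  x = λ² - 1 - 1 = 100 - 2 ≡ 13; y = λ·(1 - 13) - 7 ≡ 9. → (13, 9)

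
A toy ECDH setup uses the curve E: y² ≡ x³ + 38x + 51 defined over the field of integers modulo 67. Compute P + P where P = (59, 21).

(39, 63)

tangent at (59, 21): λ = (3·59² + 38)/(2·21) ≡ 29/42. 42⁻¹ ≡ 8 (mod 67) since 42·8 = 336 ≡ 1, so λ ≡ 29·8 ≡ 31.
  x = λ² - 59 - 59 = 961 - 118 ≡ 39; y = λ·(59 - 39) - 21 ≡ 63. → (39, 63)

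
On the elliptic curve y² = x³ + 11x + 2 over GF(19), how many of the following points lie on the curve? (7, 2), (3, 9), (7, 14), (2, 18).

2

(7, 2): 2² ≡ 4, rhs ≡ 4 → on.
(3, 9): 9² ≡ 5, rhs ≡ 5 → on.
(7, 14): 14² ≡ 6, rhs ≡ 4 → off.
(2, 18): 18² ≡ 1, rhs ≡ 13 → off.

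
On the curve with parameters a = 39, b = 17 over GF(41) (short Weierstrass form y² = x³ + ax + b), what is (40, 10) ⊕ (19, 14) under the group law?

(40, 10) + (19, 14). λ = (14 - 10)/(19 - 40) ≡ 4/20 mod 41. 20⁻¹ ≡ 39 (mod 41) since 20·39 = 780 ≡ 1, so λ ≡ 33.
  x = λ² - 40 - 19 = 1089 - 59 ≡ 5; y = λ·(40 - 5) - 10 ≡ 38. → (5, 38)

(5, 38)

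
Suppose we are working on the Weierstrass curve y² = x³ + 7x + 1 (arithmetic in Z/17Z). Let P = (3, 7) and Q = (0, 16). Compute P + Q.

(6, 2)

(3, 7) + (0, 16). λ = (16 - 7)/(0 - 3) ≡ 9/14 mod 17. 14⁻¹ ≡ 11 (mod 17) since 14·11 = 154 ≡ 1, so λ ≡ 14.
  x = λ² - 3 - 0 = 196 - 3 ≡ 6; y = λ·(3 - 6) - 7 ≡ 2. → (6, 2)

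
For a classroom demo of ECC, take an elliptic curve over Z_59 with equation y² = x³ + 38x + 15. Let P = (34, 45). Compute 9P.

Double-and-add on 9 = (1001)₂. Start with P = (34, 45) for the leading 1-bit.
double: tangent at (34, 45): λ = (3·34² + 38)/(2·45) ≡ 25/31. 31⁻¹ ≡ 40 (mod 59), so λ ≡ 25·40 ≡ 56.
  x = λ² - 34 - 34 = 3136 - 68 ≡ 0; y = λ·(34 - 0) - 45 ≡ 30. → (0, 30)
double: tangent at (0, 30): λ = (3·0² + 38)/(2·30) ≡ 38/1. 1⁻¹ ≡ 1 (mod 59) since 1·1 = 1 ≡ 1, so λ ≡ 38·1 ≡ 38.
  x = λ² - 0 - 0 = 1444 - 0 ≡ 28; y = λ·(0 - 28) - 30 ≡ 27. → (28, 27)
double: tangent at (28, 27): λ = (3·28² + 38)/(2·27) ≡ 30/54. 54⁻¹ ≡ 47 (mod 59), so λ ≡ 30·47 ≡ 53.
  x = λ² - 28 - 28 = 2809 - 56 ≡ 39; y = λ·(28 - 39) - 27 ≡ 39. → (39, 39)
add P: (39, 39) + (34, 45). λ = (45 - 39)/(34 - 39) ≡ 6/54 mod 59. 54⁻¹ ≡ 47 (mod 59), so λ ≡ 46.
  x = λ² - 39 - 34 = 2116 - 73 ≡ 37; y = λ·(39 - 37) - 39 ≡ 53. → (37, 53)

(37, 53)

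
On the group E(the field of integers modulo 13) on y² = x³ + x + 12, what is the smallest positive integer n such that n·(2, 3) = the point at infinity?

9

2P: tangent at (2, 3): λ = (3·2² + 1)/(2·3) ≡ 0/6. 6⁻¹ ≡ 11 (mod 13) since 6·11 = 66 ≡ 1, so λ ≡ 0·11 ≡ 0.
  x = λ² - 2 - 2 = 0 - 4 ≡ 9; y = λ·(2 - 9) - 3 ≡ 10. → (9, 10)
3P: (9, 10) + (2, 3). λ = (3 - 10)/(2 - 9) ≡ 6/6 mod 13. 6⁻¹ ≡ 11 (mod 13), so λ ≡ 1.
  x = λ² - 9 - 2 = 1 - 11 ≡ 3; y = λ·(9 - 3) - 10 ≡ 9. → (3, 9)
4P: (3, 9) + (2, 3). λ = (3 - 9)/(2 - 3) ≡ 7/12 mod 13. 12⁻¹ ≡ 12 (mod 13) since 12·12 = 144 ≡ 1, so λ ≡ 6.
  x = λ² - 3 - 2 = 36 - 5 ≡ 5; y = λ·(3 - 5) - 9 ≡ 5. → (5, 5)
5P: (5, 5) + (2, 3). λ = (3 - 5)/(2 - 5) ≡ 11/10 mod 13. 10⁻¹ ≡ 4 (mod 13), so λ ≡ 5.
  x = λ² - 5 - 2 = 25 - 7 ≡ 5; y = λ·(5 - 5) - 5 ≡ 8. → (5, 8)
6P: (5, 8) + (2, 3). λ = (3 - 8)/(2 - 5) ≡ 8/10 mod 13. 10⁻¹ ≡ 4 (mod 13) since 10·4 = 40 ≡ 1, so λ ≡ 6.
  x = λ² - 5 - 2 = 36 - 7 ≡ 3; y = λ·(5 - 3) - 8 ≡ 4. → (3, 4)
7P: (3, 4) + (2, 3). λ = (3 - 4)/(2 - 3) ≡ 12/12 mod 13. 12⁻¹ ≡ 12 (mod 13) since 12·12 = 144 ≡ 1, so λ ≡ 1.
  x = λ² - 3 - 2 = 1 - 5 ≡ 9; y = λ·(3 - 9) - 4 ≡ 3. → (9, 3)
8P: (9, 3) + (2, 3). λ = (3 - 3)/(2 - 9) ≡ 0/6 mod 13. 6⁻¹ ≡ 11 (mod 13), so λ ≡ 0.
  x = λ² - 9 - 2 = 0 - 11 ≡ 2; y = λ·(9 - 2) - 3 ≡ 10. → (2, 10)
9P: (2, 10) + (2, 3): same x and y₁ ≡ -y₂, so the sum is the point at infinity.
9P = the point at infinity, so the order is 9.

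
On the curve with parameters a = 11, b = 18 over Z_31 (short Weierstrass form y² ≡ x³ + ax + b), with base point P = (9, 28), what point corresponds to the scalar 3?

Repeated addition: build up to 3P.
2P: tangent at (9, 28): λ = (3·9² + 11)/(2·28) ≡ 6/25. 25⁻¹ ≡ 5 (mod 31), so λ ≡ 6·5 ≡ 30.
  x = λ² - 9 - 9 = 900 - 18 ≡ 14; y = λ·(9 - 14) - 28 ≡ 8. → (14, 8)
3P: (14, 8) + (9, 28). λ = (28 - 8)/(9 - 14) ≡ 20/26 mod 31. 26⁻¹ ≡ 6 (mod 31), so λ ≡ 27.
  x = λ² - 14 - 9 = 729 - 23 ≡ 24; y = λ·(14 - 24) - 8 ≡ 1. → (24, 1)

(24, 1)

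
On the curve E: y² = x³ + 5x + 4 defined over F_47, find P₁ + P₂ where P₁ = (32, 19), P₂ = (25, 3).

(24, 6)

(32, 19) + (25, 3). λ = (3 - 19)/(25 - 32) ≡ 31/40 mod 47. 40⁻¹ ≡ 20 (mod 47), so λ ≡ 9.
  x = λ² - 32 - 25 = 81 - 57 ≡ 24; y = λ·(32 - 24) - 19 ≡ 6. → (24, 6)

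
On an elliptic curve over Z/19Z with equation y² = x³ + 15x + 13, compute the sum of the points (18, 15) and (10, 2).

(18, 15) + (10, 2). λ = (2 - 15)/(10 - 18) ≡ 6/11 mod 19. 11⁻¹ ≡ 7 (mod 19), so λ ≡ 4.
  x = λ² - 18 - 10 = 16 - 28 ≡ 7; y = λ·(18 - 7) - 15 ≡ 10. → (7, 10)

(7, 10)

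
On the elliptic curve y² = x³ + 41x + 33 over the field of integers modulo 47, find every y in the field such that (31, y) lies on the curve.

13, 34

x³ + 41x + 33 = 31095 ≡ 28 (mod 47).
Square roots of 28 mod 47: 13 and 34 (since 13² = 169 ≡ 28).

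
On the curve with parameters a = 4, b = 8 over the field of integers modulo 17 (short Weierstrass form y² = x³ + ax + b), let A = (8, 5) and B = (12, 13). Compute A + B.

(1, 9)

(8, 5) + (12, 13). λ = (13 - 5)/(12 - 8) ≡ 8/4 mod 17. 4⁻¹ ≡ 13 (mod 17), so λ ≡ 2.
  x = λ² - 8 - 12 = 4 - 20 ≡ 1; y = λ·(8 - 1) - 5 ≡ 9. → (1, 9)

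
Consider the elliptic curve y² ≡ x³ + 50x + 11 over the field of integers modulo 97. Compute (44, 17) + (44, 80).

The two points share x = 44 and their y-coordinates satisfy 17 + 80 ≡ 0 (mod 97), so they are inverses. Their sum is the point at infinity.

O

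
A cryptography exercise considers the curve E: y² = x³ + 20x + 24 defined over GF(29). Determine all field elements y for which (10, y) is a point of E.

8, 21

x³ + 20x + 24 = 1224 ≡ 6 (mod 29).
Square roots of 6 mod 29: 8 and 21 (since 8² = 64 ≡ 6).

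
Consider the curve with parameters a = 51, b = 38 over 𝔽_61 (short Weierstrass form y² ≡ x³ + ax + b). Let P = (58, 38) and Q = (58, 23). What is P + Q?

O

The two points share x = 58 and their y-coordinates satisfy 38 + 23 ≡ 0 (mod 61), so they are inverses. Their sum is O.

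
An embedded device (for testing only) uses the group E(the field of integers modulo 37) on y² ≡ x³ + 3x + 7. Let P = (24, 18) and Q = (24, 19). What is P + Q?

The two points share x = 24 and their y-coordinates satisfy 18 + 19 ≡ 0 (mod 37), so they are inverses. Their sum is ∞.

O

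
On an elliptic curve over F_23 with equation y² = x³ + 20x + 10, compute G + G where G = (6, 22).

(13, 12)

tangent at (6, 22): λ = (3·6² + 20)/(2·22) ≡ 13/21. 21⁻¹ ≡ 11 (mod 23) since 21·11 = 231 ≡ 1, so λ ≡ 13·11 ≡ 5.
  x = λ² - 6 - 6 = 25 - 12 ≡ 13; y = λ·(6 - 13) - 22 ≡ 12. → (13, 12)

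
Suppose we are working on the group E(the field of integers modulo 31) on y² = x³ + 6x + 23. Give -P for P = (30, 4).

(30, 27)

-(30, 4) = (30, -4 mod 31) = (30, 27).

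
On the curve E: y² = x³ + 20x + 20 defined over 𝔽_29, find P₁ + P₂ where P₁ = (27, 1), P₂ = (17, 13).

(27, 1) + (17, 13). λ = (13 - 1)/(17 - 27) ≡ 12/19 mod 29. 19⁻¹ ≡ 26 (mod 29), so λ ≡ 22.
  x = λ² - 27 - 17 = 484 - 44 ≡ 5; y = λ·(27 - 5) - 1 ≡ 19. → (5, 19)

(5, 19)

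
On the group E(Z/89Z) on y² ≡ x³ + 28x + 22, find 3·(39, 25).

(82, 27)

Write G = (39, 25).
Repeated addition: build up to 3G.
2G: tangent at (39, 25): λ = (3·39² + 28)/(2·25) ≡ 52/50. 50⁻¹ ≡ 73 (mod 89) since 50·73 = 3650 ≡ 1, so λ ≡ 52·73 ≡ 58.
  x = λ² - 39 - 39 = 3364 - 78 ≡ 82; y = λ·(39 - 82) - 25 ≡ 62. → (82, 62)
3G: (82, 62) + (39, 25). λ = (25 - 62)/(39 - 82) ≡ 52/46 mod 89. 46⁻¹ ≡ 60 (mod 89), so λ ≡ 5.
  x = λ² - 82 - 39 = 25 - 121 ≡ 82; y = λ·(82 - 82) - 62 ≡ 27. → (82, 27)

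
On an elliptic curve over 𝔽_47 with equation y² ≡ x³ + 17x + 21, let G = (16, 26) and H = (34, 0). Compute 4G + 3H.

(14, 29)

First 4G:
Double-and-add on 4 = (100)₂. Start with G = (16, 26) for the leading 1-bit.
double: tangent at (16, 26): λ = (3·16² + 17)/(2·26) ≡ 33/5. 5⁻¹ ≡ 19 (mod 47), so λ ≡ 33·19 ≡ 16.
  x = λ² - 16 - 16 = 256 - 32 ≡ 36; y = λ·(16 - 36) - 26 ≡ 30. → (36, 30)
double: tangent at (36, 30): λ = (3·36² + 17)/(2·30) ≡ 4/13. 13⁻¹ ≡ 29 (mod 47) since 13·29 = 377 ≡ 1, so λ ≡ 4·29 ≡ 22.
  x = λ² - 36 - 36 = 484 - 72 ≡ 36; y = λ·(36 - 36) - 30 ≡ 17. → (36, 17)
4G = (36, 17).
Next 3H:
Repeated addition: build up to 3H.
2H: (34, 0) + (34, 0): same x and y₁ ≡ -y₂, so the sum is 𝒪.
3H: 𝒪 + (34, 0) = (34, 0) (identity).
3H = (34, 0).
Finally 4G + 3H:
(36, 17) + (34, 0). λ = (0 - 17)/(34 - 36) ≡ 30/45 mod 47. 45⁻¹ ≡ 23 (mod 47) since 45·23 = 1035 ≡ 1, so λ ≡ 32.
  x = λ² - 36 - 34 = 1024 - 70 ≡ 14; y = λ·(36 - 14) - 17 ≡ 29. → (14, 29)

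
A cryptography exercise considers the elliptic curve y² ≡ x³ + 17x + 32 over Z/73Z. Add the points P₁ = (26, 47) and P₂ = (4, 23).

(46, 44)

(26, 47) + (4, 23). λ = (23 - 47)/(4 - 26) ≡ 49/51 mod 73. 51⁻¹ ≡ 63 (mod 73), so λ ≡ 21.
  x = λ² - 26 - 4 = 441 - 30 ≡ 46; y = λ·(26 - 46) - 47 ≡ 44. → (46, 44)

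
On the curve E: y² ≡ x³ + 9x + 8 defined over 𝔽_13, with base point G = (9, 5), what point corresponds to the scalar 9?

O

Double-and-add on 9 = (1001)₂. Start with G = (9, 5) for the leading 1-bit.
double: tangent at (9, 5): λ = (3·9² + 9)/(2·5) ≡ 5/10. 10⁻¹ ≡ 4 (mod 13), so λ ≡ 5·4 ≡ 7.
  x = λ² - 9 - 9 = 49 - 18 ≡ 5; y = λ·(9 - 5) - 5 ≡ 10. → (5, 10)
double: tangent at (5, 10): λ = (3·5² + 9)/(2·10) ≡ 6/7. 7⁻¹ ≡ 2 (mod 13), so λ ≡ 6·2 ≡ 12.
  x = λ² - 5 - 5 = 144 - 10 ≡ 4; y = λ·(5 - 4) - 10 ≡ 2. → (4, 2)
double: tangent at (4, 2): λ = (3·4² + 9)/(2·2) ≡ 5/4. 4⁻¹ ≡ 10 (mod 13), so λ ≡ 5·10 ≡ 11.
  x = λ² - 4 - 4 = 121 - 8 ≡ 9; y = λ·(4 - 9) - 2 ≡ 8. → (9, 8)
add G: (9, 8) + (9, 5): same x and y₁ ≡ -y₂, so the sum is O.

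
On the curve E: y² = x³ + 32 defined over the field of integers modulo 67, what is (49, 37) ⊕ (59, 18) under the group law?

(49, 37) + (59, 18). λ = (18 - 37)/(59 - 49) ≡ 48/10 mod 67. 10⁻¹ ≡ 47 (mod 67) since 10·47 = 470 ≡ 1, so λ ≡ 45.
  x = λ² - 49 - 59 = 2025 - 108 ≡ 41; y = λ·(49 - 41) - 37 ≡ 55. → (41, 55)

(41, 55)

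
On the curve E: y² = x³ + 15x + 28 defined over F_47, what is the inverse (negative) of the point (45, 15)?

(45, 32)

-(45, 15) = (45, -15 mod 47) = (45, 32).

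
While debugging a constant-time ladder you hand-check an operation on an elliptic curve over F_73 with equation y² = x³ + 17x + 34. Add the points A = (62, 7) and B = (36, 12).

(57, 51)

(62, 7) + (36, 12). λ = (12 - 7)/(36 - 62) ≡ 5/47 mod 73. 47⁻¹ ≡ 14 (mod 73) since 47·14 = 658 ≡ 1, so λ ≡ 70.
  x = λ² - 62 - 36 = 4900 - 98 ≡ 57; y = λ·(62 - 57) - 7 ≡ 51. → (57, 51)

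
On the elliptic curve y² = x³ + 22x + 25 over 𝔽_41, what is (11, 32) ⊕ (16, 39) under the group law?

(34, 26)

(11, 32) + (16, 39). λ = (39 - 32)/(16 - 11) ≡ 7/5 mod 41. 5⁻¹ ≡ 33 (mod 41) since 5·33 = 165 ≡ 1, so λ ≡ 26.
  x = λ² - 11 - 16 = 676 - 27 ≡ 34; y = λ·(11 - 34) - 32 ≡ 26. → (34, 26)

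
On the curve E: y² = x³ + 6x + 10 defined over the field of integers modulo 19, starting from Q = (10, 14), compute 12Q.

(12, 10)

Double-and-add on 12 = (1100)₂. Start with Q = (10, 14) for the leading 1-bit.
double: tangent at (10, 14): λ = (3·10² + 6)/(2·14) ≡ 2/9. 9⁻¹ ≡ 17 (mod 19) since 9·17 = 153 ≡ 1, so λ ≡ 2·17 ≡ 15.
  x = λ² - 10 - 10 = 225 - 20 ≡ 15; y = λ·(10 - 15) - 14 ≡ 6. → (15, 6)
add Q: (15, 6) + (10, 14). λ = (14 - 6)/(10 - 15) ≡ 8/14 mod 19. 14⁻¹ ≡ 15 (mod 19), so λ ≡ 6.
  x = λ² - 15 - 10 = 36 - 25 ≡ 11; y = λ·(15 - 11) - 6 ≡ 18. → (11, 18)
double: tangent at (11, 18): λ = (3·11² + 6)/(2·18) ≡ 8/17. 17⁻¹ ≡ 9 (mod 19), so λ ≡ 8·9 ≡ 15.
  x = λ² - 11 - 11 = 225 - 22 ≡ 13; y = λ·(11 - 13) - 18 ≡ 9. → (13, 9)
double: tangent at (13, 9): λ = (3·13² + 6)/(2·9) ≡ 0/18. 18⁻¹ ≡ 18 (mod 19), so λ ≡ 0·18 ≡ 0.
  x = λ² - 13 - 13 = 0 - 26 ≡ 12; y = λ·(13 - 12) - 9 ≡ 10. → (12, 10)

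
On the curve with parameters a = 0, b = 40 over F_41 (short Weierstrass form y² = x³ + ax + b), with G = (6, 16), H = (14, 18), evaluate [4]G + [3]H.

First 4G:
Double-and-add on 4 = (100)₂. Start with G = (6, 16) for the leading 1-bit.
double: tangent at (6, 16): λ = (3·6² + 0)/(2·16) ≡ 26/32. 32⁻¹ ≡ 9 (mod 41), so λ ≡ 26·9 ≡ 29.
  x = λ² - 6 - 6 = 841 - 12 ≡ 9; y = λ·(6 - 9) - 16 ≡ 20. → (9, 20)
double: tangent at (9, 20): λ = (3·9² + 0)/(2·20) ≡ 38/40. 40⁻¹ ≡ 40 (mod 41), so λ ≡ 38·40 ≡ 3.
  x = λ² - 9 - 9 = 9 - 18 ≡ 32; y = λ·(9 - 32) - 20 ≡ 34. → (32, 34)
4G = (32, 34).
Next 3H:
Repeated addition: build up to 3H.
2H: tangent at (14, 18): λ = (3·14² + 0)/(2·18) ≡ 14/36. 36⁻¹ ≡ 8 (mod 41), so λ ≡ 14·8 ≡ 30.
  x = λ² - 14 - 14 = 900 - 28 ≡ 11; y = λ·(14 - 11) - 18 ≡ 31. → (11, 31)
3H: (11, 31) + (14, 18). λ = (18 - 31)/(14 - 11) ≡ 28/3 mod 41. 3⁻¹ ≡ 14 (mod 41), so λ ≡ 23.
  x = λ² - 11 - 14 = 529 - 25 ≡ 12; y = λ·(11 - 12) - 31 ≡ 28. → (12, 28)
3H = (12, 28).
Finally 4G + 3H:
(32, 34) + (12, 28). λ = (28 - 34)/(12 - 32) ≡ 35/21 mod 41. 21⁻¹ ≡ 2 (mod 41), so λ ≡ 29.
  x = λ² - 32 - 12 = 841 - 44 ≡ 18; y = λ·(32 - 18) - 34 ≡ 3. → (18, 3)

(18, 3)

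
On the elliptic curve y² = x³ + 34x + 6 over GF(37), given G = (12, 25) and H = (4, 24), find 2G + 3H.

First 2G:
Repeated addition: build up to 2G.
2G: tangent at (12, 25): λ = (3·12² + 34)/(2·25) ≡ 22/13. 13⁻¹ ≡ 20 (mod 37), so λ ≡ 22·20 ≡ 33.
  x = λ² - 12 - 12 = 1089 - 24 ≡ 29; y = λ·(12 - 29) - 25 ≡ 6. → (29, 6)
2G = (29, 6).
Next 3H:
Repeated addition: build up to 3H.
2H: tangent at (4, 24): λ = (3·4² + 34)/(2·24) ≡ 8/11. 11⁻¹ ≡ 27 (mod 37) since 11·27 = 297 ≡ 1, so λ ≡ 8·27 ≡ 31.
  x = λ² - 4 - 4 = 961 - 8 ≡ 28; y = λ·(4 - 28) - 24 ≡ 9. → (28, 9)
3H: (28, 9) + (4, 24). λ = (24 - 9)/(4 - 28) ≡ 15/13 mod 37. 13⁻¹ ≡ 20 (mod 37), so λ ≡ 4.
  x = λ² - 28 - 4 = 16 - 32 ≡ 21; y = λ·(28 - 21) - 9 ≡ 19. → (21, 19)
3H = (21, 19).
Finally 2G + 3H:
(29, 6) + (21, 19). λ = (19 - 6)/(21 - 29) ≡ 13/29 mod 37. 29⁻¹ ≡ 23 (mod 37), so λ ≡ 3.
  x = λ² - 29 - 21 = 9 - 50 ≡ 33; y = λ·(29 - 33) - 6 ≡ 19. → (33, 19)

(33, 19)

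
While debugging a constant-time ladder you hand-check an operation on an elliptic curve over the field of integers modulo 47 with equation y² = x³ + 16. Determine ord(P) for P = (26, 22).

2P: tangent at (26, 22): λ = (3·26² + 0)/(2·22) ≡ 7/44. 44⁻¹ ≡ 31 (mod 47) since 44·31 = 1364 ≡ 1, so λ ≡ 7·31 ≡ 29.
  x = λ² - 26 - 26 = 841 - 52 ≡ 37; y = λ·(26 - 37) - 22 ≡ 35. → (37, 35)
3P: (37, 35) + (26, 22). λ = (22 - 35)/(26 - 37) ≡ 34/36 mod 47. 36⁻¹ ≡ 17 (mod 47) since 36·17 = 612 ≡ 1, so λ ≡ 14.
  x = λ² - 37 - 26 = 196 - 63 ≡ 39; y = λ·(37 - 39) - 35 ≡ 31. → (39, 31)
4P: (39, 31) + (26, 22). λ = (22 - 31)/(26 - 39) ≡ 38/34 mod 47. 34⁻¹ ≡ 18 (mod 47), so λ ≡ 26.
  x = λ² - 39 - 26 = 676 - 65 ≡ 0; y = λ·(39 - 0) - 31 ≡ 43. → (0, 43)
5P: (0, 43) + (26, 22). λ = (22 - 43)/(26 - 0) ≡ 26/26 mod 47. 26⁻¹ ≡ 38 (mod 47), so λ ≡ 1.
  x = λ² - 0 - 26 = 1 - 26 ≡ 22; y = λ·(0 - 22) - 43 ≡ 29. → (22, 29)
6P: (22, 29) + (26, 22). λ = (22 - 29)/(26 - 22) ≡ 40/4 mod 47. 4⁻¹ ≡ 12 (mod 47), so λ ≡ 10.
  x = λ² - 22 - 26 = 100 - 48 ≡ 5; y = λ·(22 - 5) - 29 ≡ 0. → (5, 0)
7P: (5, 0) + (26, 22). λ = (22 - 0)/(26 - 5) ≡ 22/21 mod 47. 21⁻¹ ≡ 9 (mod 47), so λ ≡ 10.
  x = λ² - 5 - 26 = 100 - 31 ≡ 22; y = λ·(5 - 22) - 0 ≡ 18. → (22, 18)
8P: (22, 18) + (26, 22). λ = (22 - 18)/(26 - 22) ≡ 4/4 mod 47. 4⁻¹ ≡ 12 (mod 47) since 4·12 = 48 ≡ 1, so λ ≡ 1.
  x = λ² - 22 - 26 = 1 - 48 ≡ 0; y = λ·(22 - 0) - 18 ≡ 4. → (0, 4)
9P: (0, 4) + (26, 22). λ = (22 - 4)/(26 - 0) ≡ 18/26 mod 47. 26⁻¹ ≡ 38 (mod 47) since 26·38 = 988 ≡ 1, so λ ≡ 26.
  x = λ² - 0 - 26 = 676 - 26 ≡ 39; y = λ·(0 - 39) - 4 ≡ 16. → (39, 16)
10P: (39, 16) + (26, 22). λ = (22 - 16)/(26 - 39) ≡ 6/34 mod 47. 34⁻¹ ≡ 18 (mod 47), so λ ≡ 14.
  x = λ² - 39 - 26 = 196 - 65 ≡ 37; y = λ·(39 - 37) - 16 ≡ 12. → (37, 12)
11P: (37, 12) + (26, 22). λ = (22 - 12)/(26 - 37) ≡ 10/36 mod 47. 36⁻¹ ≡ 17 (mod 47), so λ ≡ 29.
  x = λ² - 37 - 26 = 841 - 63 ≡ 26; y = λ·(37 - 26) - 12 ≡ 25. → (26, 25)
12P: (26, 25) + (26, 22): same x and y₁ ≡ -y₂, so the sum is O.
12P = O, so the order is 12.

12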